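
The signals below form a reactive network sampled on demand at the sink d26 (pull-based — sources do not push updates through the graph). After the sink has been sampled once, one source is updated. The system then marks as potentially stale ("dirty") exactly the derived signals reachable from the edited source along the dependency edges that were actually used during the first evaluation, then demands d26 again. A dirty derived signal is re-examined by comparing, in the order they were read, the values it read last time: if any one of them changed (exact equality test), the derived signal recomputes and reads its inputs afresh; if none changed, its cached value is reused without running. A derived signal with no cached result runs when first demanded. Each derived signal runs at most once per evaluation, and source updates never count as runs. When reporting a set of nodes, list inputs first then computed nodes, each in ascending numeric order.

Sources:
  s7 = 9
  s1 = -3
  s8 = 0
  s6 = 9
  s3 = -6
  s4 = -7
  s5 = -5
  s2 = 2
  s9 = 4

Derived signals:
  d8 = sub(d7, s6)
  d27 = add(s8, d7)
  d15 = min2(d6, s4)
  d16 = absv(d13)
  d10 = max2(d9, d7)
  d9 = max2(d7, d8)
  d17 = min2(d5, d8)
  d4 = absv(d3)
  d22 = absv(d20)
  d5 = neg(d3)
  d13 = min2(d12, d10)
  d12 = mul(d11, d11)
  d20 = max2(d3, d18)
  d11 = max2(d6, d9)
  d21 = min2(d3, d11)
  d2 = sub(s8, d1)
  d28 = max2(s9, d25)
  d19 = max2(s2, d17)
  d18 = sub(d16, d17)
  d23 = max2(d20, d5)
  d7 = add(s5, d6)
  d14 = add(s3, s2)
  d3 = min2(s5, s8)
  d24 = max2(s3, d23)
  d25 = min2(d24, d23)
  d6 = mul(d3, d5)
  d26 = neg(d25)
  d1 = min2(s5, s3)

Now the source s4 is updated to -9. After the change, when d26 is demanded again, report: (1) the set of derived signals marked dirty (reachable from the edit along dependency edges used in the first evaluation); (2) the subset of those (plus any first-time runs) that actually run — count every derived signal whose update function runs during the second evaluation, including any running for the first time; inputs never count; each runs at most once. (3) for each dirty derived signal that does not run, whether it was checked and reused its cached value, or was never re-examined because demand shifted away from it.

Dirty set: none.
Run set: none (0 run).
All dirty derived signals ended up running.
The important point: nothing the output needs ever reads s4, so the edit is invisible to it.

Initial pass — values computed on the first demand:
  d3 = min2(-5, 0) = -5
  d5 = neg(-5) = 5
  d6 = mul(-5, 5) = -25
  d7 = add(-5, -25) = -30
  d8 = sub(-30, 9) = -39
  d9 = max2(-30, -39) = -30
  d10 = max2(-30, -30) = -30
  d11 = max2(-25, -30) = -25
  d12 = mul(-25, -25) = 625
  d13 = min2(625, -30) = -30
  d16 = absv(-30) = 30
  d17 = min2(5, -39) = -39
  d18 = sub(30, -39) = 69
  d20 = max2(-5, 69) = 69
  d23 = max2(69, 5) = 69
  d24 = max2(-6, 69) = 69
  d25 = min2(69, 69) = 69
  d26 = neg(69) = -69

Second demand — change propagation:
  no demanded computation ever read s4, so the edit dirties nothing and nothing runs.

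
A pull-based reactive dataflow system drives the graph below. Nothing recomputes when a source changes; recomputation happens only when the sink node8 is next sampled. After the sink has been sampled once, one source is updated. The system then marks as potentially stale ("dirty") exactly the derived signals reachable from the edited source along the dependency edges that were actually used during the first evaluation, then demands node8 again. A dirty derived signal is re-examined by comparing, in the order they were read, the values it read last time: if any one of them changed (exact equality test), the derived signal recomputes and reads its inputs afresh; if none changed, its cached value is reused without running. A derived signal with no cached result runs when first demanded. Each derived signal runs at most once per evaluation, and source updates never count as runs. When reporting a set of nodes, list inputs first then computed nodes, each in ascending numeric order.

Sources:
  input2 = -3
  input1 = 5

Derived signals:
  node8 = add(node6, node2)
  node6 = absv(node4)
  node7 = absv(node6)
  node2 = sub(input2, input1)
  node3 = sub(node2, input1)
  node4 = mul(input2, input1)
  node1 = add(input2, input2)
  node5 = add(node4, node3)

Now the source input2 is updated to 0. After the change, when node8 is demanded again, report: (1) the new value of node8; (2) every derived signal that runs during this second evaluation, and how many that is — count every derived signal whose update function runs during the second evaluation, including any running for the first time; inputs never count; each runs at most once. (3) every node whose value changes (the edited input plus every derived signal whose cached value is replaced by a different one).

New value of node8: -5.
Derived signals that run: node2, node4, node6, node8 — 4 in total.
Values that change: input2, node2, node4, node6, node8.

First evaluation (everything demanded from the output):
  node2 = sub(-3, 5) = -8
  node4 = mul(-3, 5) = -15
  node6 = absv(-15) = 15
  node8 = add(15, -8) = 7

Propagation after the edit:
  node2: runs — input2 -3->0; result -5.
  node4: runs — input2 -3->0; result 0.
  node6: runs — node4 -15->0; result 0.
  node8: runs — node6 15->0; node2 -8->-5; result -5.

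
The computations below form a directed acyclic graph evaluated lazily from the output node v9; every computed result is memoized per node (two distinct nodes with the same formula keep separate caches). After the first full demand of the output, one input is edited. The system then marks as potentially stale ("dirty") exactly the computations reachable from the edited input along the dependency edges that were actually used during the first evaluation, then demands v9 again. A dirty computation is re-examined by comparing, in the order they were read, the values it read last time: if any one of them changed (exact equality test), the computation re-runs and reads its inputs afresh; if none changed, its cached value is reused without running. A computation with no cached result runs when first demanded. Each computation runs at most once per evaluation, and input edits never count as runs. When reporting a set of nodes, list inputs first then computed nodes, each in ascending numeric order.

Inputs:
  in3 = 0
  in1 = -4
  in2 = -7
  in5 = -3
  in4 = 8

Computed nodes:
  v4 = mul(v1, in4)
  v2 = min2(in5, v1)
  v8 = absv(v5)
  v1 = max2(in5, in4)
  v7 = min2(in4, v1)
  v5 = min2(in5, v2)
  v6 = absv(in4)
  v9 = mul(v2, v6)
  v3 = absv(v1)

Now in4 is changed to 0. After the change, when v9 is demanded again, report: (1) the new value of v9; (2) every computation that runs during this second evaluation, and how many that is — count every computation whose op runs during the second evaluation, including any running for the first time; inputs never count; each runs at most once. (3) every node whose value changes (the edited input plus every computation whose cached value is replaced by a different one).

Demanding v9 again yields 0.
4 computations run: v1, v2, v6, v9.
The nodes whose values change: in4, v1, v6, v9.

First demand of the output computes:
  v1 = max2(-3, 8) = 8
  v2 = min2(-3, 8) = -3
  v6 = absv(8) = 8
  v9 = mul(-3, 8) = -24

After the edit, cleaning proceeds:
  v1: a read changed (in4 8->0) — executes, giving 0.
  v2: a read changed (v1 8->0) — executes, giving -3 — identical to its old value.
  v6: a read changed (in4 8->0) — executes, giving 0.
  v9: a read changed (v6 8->0) — executes, giving 0.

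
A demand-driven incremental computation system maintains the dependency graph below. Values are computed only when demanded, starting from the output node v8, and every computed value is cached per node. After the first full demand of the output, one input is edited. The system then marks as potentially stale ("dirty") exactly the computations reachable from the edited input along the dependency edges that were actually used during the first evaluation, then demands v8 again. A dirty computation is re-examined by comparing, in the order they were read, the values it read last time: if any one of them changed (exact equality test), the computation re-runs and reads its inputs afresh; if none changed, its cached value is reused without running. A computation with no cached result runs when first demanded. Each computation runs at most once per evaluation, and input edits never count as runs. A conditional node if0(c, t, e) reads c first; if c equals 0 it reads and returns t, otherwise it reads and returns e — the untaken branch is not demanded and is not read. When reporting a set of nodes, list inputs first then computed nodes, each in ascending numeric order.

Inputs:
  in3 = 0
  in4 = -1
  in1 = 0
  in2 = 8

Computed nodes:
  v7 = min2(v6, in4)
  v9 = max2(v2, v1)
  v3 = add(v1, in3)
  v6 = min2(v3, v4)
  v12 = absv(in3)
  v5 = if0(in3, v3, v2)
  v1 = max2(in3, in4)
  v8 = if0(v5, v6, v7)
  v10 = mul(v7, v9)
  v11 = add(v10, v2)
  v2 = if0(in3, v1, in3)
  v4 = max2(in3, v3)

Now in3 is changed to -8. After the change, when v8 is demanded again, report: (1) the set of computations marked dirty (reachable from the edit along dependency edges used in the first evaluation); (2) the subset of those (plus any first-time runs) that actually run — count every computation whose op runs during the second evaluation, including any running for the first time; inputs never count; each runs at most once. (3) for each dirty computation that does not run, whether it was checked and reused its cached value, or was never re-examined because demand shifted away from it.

First evaluation (everything demanded from the output):
  v1 = max2(0, -1) = 0
  v3 = add(0, 0) = 0
  v4 = max2(0, 0) = 0
  v5 = if0(in3=0 -> then branch v3) = 0
  v6 = min2(0, 0) = 0
  v8 = if0(v5=0 -> then branch v6) = 0

Propagation after the edit:
  v1: runs — in3 0->-8; result -1.
  v2: demanded for the first time — runs, produces -8.
  v3: runs — v1 0->-1; in3 0->-8; result -9.
  v4: runs — in3 0->-8; v3 0->-9; result -8.
  v5: runs — in3 0->-8; v3 0->-9; result -8.
  v6: runs — v3 0->-9; v4 0->-8; result -9.
  v7: demanded for the first time — runs, produces -9.
  v8: runs — v5 0->-8; v6 0->-9; result -9.

Key observation: a condition flipped, so demand reaches new nodes — v2, v7 run for the first time.

Marked dirty: v1, v3, v4, v5, v6, v8.
Computations that run: v1, v2, v3, v4, v5, v6, v7, v8 — 8 in total.
Every dirty computation ran.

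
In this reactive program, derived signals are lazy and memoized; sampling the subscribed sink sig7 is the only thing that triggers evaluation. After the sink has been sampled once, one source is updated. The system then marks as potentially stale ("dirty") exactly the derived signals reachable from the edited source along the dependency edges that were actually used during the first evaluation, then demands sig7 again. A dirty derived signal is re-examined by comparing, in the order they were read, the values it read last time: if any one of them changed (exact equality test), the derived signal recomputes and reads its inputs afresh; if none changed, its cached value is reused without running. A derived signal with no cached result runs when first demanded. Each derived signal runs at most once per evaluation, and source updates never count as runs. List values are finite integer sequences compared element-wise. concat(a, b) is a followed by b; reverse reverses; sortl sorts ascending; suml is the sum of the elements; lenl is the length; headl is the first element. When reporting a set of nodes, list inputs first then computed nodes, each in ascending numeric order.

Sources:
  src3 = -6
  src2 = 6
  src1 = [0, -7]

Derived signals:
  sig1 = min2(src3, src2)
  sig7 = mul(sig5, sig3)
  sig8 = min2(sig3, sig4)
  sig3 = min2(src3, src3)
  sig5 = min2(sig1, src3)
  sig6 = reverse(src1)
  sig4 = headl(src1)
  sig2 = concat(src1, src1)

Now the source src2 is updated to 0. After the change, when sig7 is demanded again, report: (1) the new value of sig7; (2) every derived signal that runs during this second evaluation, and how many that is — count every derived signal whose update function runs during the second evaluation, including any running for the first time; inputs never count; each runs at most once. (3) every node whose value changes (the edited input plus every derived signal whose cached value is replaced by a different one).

Demanding sig7 again yields 36.
1 derived signals run: sig1.
The nodes whose values change: src2.
Note the absorption at sig1: it re-runs yet its value is the same, leaving the output's value untouched.

First demand of the output computes:
  sig1 = min2(-6, 6) = -6
  sig3 = min2(-6, -6) = -6
  sig5 = min2(-6, -6) = -6
  sig7 = mul(-6, -6) = 36

After the edit, cleaning proceeds:
  sig1: a read changed (src2 6->0) — executes, giving -6 — identical to its old value.
  sig5: dirty, but its reads are unchanged (sig1 unchanged, src3 unchanged); cached -6 stands.
  sig7: dirty, but its reads are unchanged (sig5 unchanged, sig3 unchanged); cached 36 stands.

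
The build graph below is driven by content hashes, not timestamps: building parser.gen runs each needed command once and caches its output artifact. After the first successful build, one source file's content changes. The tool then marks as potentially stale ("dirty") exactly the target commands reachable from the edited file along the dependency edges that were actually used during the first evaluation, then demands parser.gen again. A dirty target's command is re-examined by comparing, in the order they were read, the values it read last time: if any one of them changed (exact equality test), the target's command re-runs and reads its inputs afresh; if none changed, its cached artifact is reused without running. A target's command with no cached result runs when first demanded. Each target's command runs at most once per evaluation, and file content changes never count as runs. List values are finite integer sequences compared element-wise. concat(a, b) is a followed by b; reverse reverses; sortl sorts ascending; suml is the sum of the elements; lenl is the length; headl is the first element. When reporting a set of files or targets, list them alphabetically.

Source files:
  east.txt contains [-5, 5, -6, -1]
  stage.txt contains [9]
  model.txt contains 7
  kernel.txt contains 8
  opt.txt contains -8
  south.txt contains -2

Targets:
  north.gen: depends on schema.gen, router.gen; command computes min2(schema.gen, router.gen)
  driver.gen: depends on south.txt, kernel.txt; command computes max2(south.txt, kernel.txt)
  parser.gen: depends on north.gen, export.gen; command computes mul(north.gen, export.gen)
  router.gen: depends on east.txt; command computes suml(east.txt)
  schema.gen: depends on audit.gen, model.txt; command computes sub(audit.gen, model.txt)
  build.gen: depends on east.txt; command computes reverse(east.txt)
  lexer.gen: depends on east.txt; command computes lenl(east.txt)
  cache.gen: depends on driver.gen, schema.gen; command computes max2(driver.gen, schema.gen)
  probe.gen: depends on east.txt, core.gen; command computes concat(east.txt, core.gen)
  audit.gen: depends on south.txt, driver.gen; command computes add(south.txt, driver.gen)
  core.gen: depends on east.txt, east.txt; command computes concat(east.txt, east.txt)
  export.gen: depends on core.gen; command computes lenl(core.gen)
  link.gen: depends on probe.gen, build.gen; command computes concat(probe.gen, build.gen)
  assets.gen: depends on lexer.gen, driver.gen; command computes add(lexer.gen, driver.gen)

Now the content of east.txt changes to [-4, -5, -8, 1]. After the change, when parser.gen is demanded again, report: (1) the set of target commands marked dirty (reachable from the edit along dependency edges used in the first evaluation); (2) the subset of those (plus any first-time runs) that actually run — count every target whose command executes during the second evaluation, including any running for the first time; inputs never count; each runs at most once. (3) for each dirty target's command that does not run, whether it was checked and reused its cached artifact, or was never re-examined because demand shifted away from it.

Initial pass — values computed on the first demand:
  core.gen = concat([-5, 5, -6, -1], [-5, 5, -6, -1]) = [-5, 5, -6, -1, -5, 5, -6, -1]
  driver.gen = max2(-2, 8) = 8
  audit.gen = add(-2, 8) = 6
  export.gen = lenl([-5, 5, -6, -1, -5, 5, -6, -1]) = 8
  router.gen = suml([-5, 5, -6, -1]) = -7
  schema.gen = sub(6, 7) = -1
  north.gen = min2(-1, -7) = -7
  parser.gen = mul(-7, 8) = -56

Second demand — change propagation:
  core.gen: re-runs because east.txt [-5, 5, -6, -1]->[-4, -5, -8, 1]; east.txt [-5, 5, -6, -1]->[-4, -5, -8, 1]; new result [-4, -5, -8, 1, -4, -5, -8, 1].
  export.gen: re-runs because core.gen [-5, 5, -6, -1, -5, 5, -6, -1]->[-4, -5, -8, 1, -4, -5, -8, 1]; new result 8 (unchanged).
  router.gen: re-runs because east.txt [-5, 5, -6, -1]->[-4, -5, -8, 1]; new result -16.
  north.gen: re-runs because router.gen -7->-16; new result -16.
  parser.gen: re-runs because north.gen -7->-16; new result -128.

Dirty set: core.gen, export.gen, north.gen, parser.gen, router.gen.
Run set: core.gen, export.gen, north.gen, parser.gen, router.gen (5 run).
All dirty target commands ended up running.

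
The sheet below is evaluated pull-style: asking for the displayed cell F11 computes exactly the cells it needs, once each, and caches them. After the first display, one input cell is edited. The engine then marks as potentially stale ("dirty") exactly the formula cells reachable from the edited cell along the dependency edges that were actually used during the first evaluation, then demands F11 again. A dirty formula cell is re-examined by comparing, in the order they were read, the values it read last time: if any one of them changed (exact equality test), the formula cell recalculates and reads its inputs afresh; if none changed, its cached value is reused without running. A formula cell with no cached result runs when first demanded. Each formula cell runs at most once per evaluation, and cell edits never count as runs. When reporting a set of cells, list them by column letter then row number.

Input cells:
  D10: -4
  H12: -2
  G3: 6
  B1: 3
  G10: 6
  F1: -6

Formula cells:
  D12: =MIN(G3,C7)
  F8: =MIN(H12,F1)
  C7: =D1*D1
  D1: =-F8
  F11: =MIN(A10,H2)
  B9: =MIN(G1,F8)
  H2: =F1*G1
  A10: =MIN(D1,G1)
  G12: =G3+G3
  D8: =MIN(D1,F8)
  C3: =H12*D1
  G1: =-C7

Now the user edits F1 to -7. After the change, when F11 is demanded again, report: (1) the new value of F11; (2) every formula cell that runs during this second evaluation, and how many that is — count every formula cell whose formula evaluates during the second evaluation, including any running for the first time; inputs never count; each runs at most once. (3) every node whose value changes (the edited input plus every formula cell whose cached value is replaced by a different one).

First demand of the output computes:
  F8 = MIN(-2, -6) = -6
  D1 = -(-6) = 6
  C7 = 6 * 6 = 36
  G1 = -(36) = -36
  A10 = MIN(6, -36) = -36
  H2 = -6 * -36 = 216
  F11 = MIN(-36, 216) = -36

After the edit, cleaning proceeds:
  F8: a read changed (F1 -6->-7) — executes, giving -7.
  D1: a read changed (F8 -6->-7) — executes, giving 7.
  C7: a read changed (D1 6->7; D1 6->7) — executes, giving 49.
  G1: a read changed (C7 36->49) — executes, giving -49.
  A10: a read changed (D1 6->7; G1 -36->-49) — executes, giving -49.
  H2: a read changed (F1 -6->-7; G1 -36->-49) — executes, giving 343.
  F11: a read changed (A10 -36->-49; H2 216->343) — executes, giving -49.

Demanding F11 again yields -49.
7 formula cells run: A10, C7, D1, F8, F11, G1, H2.
The nodes whose values change: A10, C7, D1, F1, F8, F11, G1, H2.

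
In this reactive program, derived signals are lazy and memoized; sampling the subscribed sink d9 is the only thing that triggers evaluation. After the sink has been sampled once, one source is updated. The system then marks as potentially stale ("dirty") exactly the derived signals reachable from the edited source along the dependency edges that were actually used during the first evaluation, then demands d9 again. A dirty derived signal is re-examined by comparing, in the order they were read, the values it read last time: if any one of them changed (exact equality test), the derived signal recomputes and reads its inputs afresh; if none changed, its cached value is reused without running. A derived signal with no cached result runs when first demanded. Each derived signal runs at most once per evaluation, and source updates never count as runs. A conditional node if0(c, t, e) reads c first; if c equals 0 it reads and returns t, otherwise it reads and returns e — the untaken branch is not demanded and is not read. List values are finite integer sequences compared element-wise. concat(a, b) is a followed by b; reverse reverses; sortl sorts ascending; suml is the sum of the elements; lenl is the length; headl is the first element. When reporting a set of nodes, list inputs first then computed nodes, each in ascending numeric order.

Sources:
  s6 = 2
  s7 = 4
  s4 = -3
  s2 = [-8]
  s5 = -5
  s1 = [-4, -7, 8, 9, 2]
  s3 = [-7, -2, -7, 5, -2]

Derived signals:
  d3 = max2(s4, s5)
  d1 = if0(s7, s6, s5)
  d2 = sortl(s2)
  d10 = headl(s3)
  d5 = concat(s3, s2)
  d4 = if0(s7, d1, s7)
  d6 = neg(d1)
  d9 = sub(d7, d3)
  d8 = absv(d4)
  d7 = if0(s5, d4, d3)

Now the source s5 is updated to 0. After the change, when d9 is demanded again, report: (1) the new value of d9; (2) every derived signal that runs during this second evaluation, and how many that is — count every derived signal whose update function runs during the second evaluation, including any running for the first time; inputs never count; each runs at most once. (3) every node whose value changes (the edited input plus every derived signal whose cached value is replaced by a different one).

First demand of the output computes:
  d3 = max2(-3, -5) = -3
  d7 = if0(s5=-5 -> else branch d3) = -3
  d9 = sub(-3, -3) = 0

After the edit, cleaning proceeds:
  d3: a read changed (s5 -5->0) — executes, giving 0.
  d4: had never run; runs now, result 4.
  d7: a read changed (s5 -5->0; d3 -3->0) — executes, giving 4.
  d9: a read changed (d7 -3->4; d3 -3->0) — executes, giving 4.

Note the branch switch — d4 had no cache and runs now for the first time.

Demanding d9 again yields 4.
4 derived signals run: d3, d4, d7, d9.
The nodes whose values change: s5, d3, d7, d9.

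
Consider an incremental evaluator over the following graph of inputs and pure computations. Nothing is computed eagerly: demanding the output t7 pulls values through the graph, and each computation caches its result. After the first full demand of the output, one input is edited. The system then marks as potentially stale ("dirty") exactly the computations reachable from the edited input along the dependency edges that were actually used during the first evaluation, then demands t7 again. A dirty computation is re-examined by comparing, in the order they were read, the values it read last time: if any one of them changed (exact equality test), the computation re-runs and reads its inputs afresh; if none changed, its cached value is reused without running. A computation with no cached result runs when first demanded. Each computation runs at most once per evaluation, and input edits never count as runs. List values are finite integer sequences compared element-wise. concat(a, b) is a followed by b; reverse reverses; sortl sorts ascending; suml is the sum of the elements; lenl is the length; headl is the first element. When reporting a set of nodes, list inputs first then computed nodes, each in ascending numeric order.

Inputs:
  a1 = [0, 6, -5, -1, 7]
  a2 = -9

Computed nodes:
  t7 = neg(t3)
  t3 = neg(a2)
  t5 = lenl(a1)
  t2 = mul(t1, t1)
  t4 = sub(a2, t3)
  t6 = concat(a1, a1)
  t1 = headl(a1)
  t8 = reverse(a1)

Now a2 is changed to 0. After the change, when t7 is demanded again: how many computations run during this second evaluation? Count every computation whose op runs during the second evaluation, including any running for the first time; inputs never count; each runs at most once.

Initial pass — values computed on the first demand:
  t3 = neg(-9) = 9
  t7 = neg(9) = -9

Second demand — change propagation:
  t3: re-runs because a2 -9->0; new result 0.
  t7: re-runs because t3 9->0; new result 0.

Run set: t3, t7 (2 run).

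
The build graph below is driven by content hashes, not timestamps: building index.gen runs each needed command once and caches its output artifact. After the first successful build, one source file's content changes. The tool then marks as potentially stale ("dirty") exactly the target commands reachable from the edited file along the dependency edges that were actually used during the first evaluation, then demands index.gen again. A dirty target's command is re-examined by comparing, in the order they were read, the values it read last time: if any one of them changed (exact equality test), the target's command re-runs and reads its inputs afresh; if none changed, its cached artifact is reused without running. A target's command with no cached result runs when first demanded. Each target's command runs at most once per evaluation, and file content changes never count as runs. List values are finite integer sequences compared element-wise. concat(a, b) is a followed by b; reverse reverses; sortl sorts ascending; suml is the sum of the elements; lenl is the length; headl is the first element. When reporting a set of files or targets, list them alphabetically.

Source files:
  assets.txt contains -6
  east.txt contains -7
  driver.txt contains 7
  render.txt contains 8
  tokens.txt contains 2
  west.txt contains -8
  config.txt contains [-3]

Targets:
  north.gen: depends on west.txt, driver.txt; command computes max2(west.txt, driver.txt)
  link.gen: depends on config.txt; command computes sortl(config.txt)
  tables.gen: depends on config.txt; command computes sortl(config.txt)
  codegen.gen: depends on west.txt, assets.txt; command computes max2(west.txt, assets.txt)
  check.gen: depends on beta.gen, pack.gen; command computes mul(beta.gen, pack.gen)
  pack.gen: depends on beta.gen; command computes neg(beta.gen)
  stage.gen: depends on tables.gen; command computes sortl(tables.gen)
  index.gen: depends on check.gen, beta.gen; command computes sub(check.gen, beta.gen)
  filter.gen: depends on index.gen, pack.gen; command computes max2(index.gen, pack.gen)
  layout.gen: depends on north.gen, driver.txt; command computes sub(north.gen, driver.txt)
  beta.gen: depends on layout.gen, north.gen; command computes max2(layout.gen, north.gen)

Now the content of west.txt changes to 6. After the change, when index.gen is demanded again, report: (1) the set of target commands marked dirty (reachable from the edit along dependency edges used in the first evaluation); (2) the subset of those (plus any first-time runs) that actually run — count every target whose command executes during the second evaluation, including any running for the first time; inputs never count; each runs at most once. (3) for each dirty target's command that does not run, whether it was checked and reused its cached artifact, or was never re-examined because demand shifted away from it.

Initial pass — values computed on the first demand:
  north.gen = max2(-8, 7) = 7
  layout.gen = sub(7, 7) = 0
  beta.gen = max2(0, 7) = 7
  pack.gen = neg(7) = -7
  check.gen = mul(7, -7) = -49
  index.gen = sub(-49, 7) = -56

Second demand — change propagation:
  north.gen: re-runs because west.txt -8->6; new result 7 (unchanged).
  layout.gen: re-examined; everything it read last time is the same (north.gen unchanged, driver.txt unchanged) — cache 0 kept, no run.
  beta.gen: re-examined; everything it read last time is the same (layout.gen unchanged, north.gen unchanged) — cache 7 kept, no run.
  pack.gen: re-examined; everything it read last time is the same (beta.gen unchanged) — cache -7 kept, no run.
  check.gen: re-examined; everything it read last time is the same (beta.gen unchanged, pack.gen unchanged) — cache -49 kept, no run.
  index.gen: re-examined; everything it read last time is the same (check.gen unchanged, beta.gen unchanged) — cache -56 kept, no run.

The important point: north.gen recomputes to an identical value, and the output ends up unchanged.

Dirty set: beta.gen, check.gen, index.gen, layout.gen, north.gen, pack.gen.
Run set: north.gen (1 run).
Re-examined without running (cache reused): beta.gen, check.gen, index.gen, layout.gen, pack.gen.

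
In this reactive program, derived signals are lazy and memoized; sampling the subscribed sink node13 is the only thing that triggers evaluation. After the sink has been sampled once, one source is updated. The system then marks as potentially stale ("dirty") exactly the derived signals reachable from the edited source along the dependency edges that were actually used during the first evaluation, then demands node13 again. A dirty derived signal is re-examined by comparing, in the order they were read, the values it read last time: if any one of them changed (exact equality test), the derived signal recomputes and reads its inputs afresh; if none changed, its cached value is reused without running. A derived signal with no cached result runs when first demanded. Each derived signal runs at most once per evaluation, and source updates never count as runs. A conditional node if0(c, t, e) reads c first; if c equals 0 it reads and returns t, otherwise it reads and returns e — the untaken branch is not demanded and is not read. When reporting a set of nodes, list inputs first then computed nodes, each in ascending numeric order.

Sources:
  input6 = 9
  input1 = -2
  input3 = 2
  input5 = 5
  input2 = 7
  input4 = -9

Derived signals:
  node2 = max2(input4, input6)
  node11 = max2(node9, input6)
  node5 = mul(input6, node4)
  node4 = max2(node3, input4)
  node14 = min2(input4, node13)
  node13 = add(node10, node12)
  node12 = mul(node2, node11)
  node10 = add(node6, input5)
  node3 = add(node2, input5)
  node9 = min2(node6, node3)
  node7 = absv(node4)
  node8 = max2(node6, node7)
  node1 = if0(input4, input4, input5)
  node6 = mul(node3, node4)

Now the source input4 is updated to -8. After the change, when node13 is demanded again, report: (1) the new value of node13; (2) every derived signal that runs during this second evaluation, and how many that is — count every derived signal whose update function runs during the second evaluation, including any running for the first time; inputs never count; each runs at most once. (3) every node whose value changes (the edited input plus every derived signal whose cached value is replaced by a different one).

First demand of the output computes:
  node2 = max2(-9, 9) = 9
  node3 = add(9, 5) = 14
  node4 = max2(14, -9) = 14
  node6 = mul(14, 14) = 196
  node9 = min2(196, 14) = 14
  node10 = add(196, 5) = 201
  node11 = max2(14, 9) = 14
  node12 = mul(9, 14) = 126
  node13 = add(201, 126) = 327

After the edit, cleaning proceeds:
  node2: a read changed (input4 -9->-8) — executes, giving 9 — identical to its old value.
  node3: dirty, but its reads are unchanged (node2 unchanged, input5 unchanged); cached 14 stands.
  node4: a read changed (input4 -9->-8) — executes, giving 14 — identical to its old value.
  node6: dirty, but its reads are unchanged (node3 unchanged, node4 unchanged); cached 196 stands.
  node9: dirty, but its reads are unchanged (node6 unchanged, node3 unchanged); cached 14 stands.
  node10: dirty, but its reads are unchanged (node6 unchanged, input5 unchanged); cached 201 stands.
  node11: dirty, but its reads are unchanged (node9 unchanged, input6 unchanged); cached 14 stands.
  node12: dirty, but its reads are unchanged (node2 unchanged, node11 unchanged); cached 126 stands.
  node13: dirty, but its reads are unchanged (node10 unchanged, node12 unchanged); cached 327 stands.

Note where the cutoff bites: node3 is checked, finds nothing changed, and keeps its cache.

Demanding node13 again yields 327.
2 derived signals run: node2, node4.
The nodes whose values change: input4.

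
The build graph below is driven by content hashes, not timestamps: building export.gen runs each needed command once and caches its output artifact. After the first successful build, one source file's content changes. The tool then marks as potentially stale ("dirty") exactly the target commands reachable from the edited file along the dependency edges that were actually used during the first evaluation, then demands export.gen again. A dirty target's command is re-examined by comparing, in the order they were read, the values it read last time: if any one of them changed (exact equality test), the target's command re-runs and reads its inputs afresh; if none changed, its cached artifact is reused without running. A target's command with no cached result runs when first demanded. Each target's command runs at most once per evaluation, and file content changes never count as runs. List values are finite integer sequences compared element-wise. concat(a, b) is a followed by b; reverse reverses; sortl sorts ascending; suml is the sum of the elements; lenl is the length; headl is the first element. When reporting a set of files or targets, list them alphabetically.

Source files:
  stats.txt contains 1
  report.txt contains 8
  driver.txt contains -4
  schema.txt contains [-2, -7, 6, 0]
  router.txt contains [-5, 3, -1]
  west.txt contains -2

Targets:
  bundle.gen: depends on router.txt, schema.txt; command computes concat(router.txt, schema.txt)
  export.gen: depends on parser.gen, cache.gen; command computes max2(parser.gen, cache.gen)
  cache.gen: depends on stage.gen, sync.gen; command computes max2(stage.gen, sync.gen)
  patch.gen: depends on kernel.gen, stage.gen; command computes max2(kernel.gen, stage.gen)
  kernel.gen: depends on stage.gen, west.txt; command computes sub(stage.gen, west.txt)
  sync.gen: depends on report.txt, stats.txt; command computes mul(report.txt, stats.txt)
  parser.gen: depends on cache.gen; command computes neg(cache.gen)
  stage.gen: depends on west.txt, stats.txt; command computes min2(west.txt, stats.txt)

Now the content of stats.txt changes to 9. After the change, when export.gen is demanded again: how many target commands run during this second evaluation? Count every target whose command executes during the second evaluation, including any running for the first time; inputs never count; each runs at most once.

Run set: cache.gen, export.gen, parser.gen, stage.gen, sync.gen (5 run).

Initial pass — values computed on the first demand:
  stage.gen = min2(-2, 1) = -2
  sync.gen = mul(8, 1) = 8
  cache.gen = max2(-2, 8) = 8
  parser.gen = neg(8) = -8
  export.gen = max2(-8, 8) = 8

Second demand — change propagation:
  stage.gen: re-runs because stats.txt 1->9; new result -2 (unchanged).
  sync.gen: re-runs because stats.txt 1->9; new result 72.
  cache.gen: re-runs because sync.gen 8->72; new result 72.
  parser.gen: re-runs because cache.gen 8->72; new result -72.
  export.gen: re-runs because parser.gen -8->-72; cache.gen 8->72; new result 72.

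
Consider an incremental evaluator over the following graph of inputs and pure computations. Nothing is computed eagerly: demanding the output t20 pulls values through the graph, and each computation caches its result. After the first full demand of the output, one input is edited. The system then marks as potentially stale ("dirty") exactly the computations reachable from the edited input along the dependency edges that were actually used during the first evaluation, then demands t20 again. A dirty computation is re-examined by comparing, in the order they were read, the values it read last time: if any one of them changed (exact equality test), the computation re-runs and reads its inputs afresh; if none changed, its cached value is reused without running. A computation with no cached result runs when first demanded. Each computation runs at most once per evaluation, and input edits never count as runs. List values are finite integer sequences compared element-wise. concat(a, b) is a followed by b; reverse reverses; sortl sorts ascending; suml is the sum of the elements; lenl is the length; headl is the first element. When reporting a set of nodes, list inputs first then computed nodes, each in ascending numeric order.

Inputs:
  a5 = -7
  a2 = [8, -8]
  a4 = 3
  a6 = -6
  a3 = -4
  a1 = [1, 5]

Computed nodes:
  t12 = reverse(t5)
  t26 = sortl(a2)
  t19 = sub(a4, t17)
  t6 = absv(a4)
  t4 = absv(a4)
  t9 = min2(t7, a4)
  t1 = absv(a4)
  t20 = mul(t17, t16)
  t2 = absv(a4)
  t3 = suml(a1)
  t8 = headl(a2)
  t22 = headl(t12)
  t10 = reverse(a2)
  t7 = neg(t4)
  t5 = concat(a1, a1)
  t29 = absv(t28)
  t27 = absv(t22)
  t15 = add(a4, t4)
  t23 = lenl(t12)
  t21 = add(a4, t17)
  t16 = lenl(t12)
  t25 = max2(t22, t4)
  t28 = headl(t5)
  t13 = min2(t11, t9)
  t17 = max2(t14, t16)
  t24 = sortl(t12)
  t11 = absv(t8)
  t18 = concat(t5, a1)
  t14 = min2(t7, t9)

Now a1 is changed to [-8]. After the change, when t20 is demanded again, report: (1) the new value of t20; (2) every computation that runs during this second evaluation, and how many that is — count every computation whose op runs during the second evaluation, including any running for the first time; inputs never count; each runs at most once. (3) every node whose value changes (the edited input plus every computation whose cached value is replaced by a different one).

t20 now evaluates to 4.
Run set: t5, t12, t16, t17, t20 (5 run).
Changed values: a1, t5, t12, t16, t17, t20.

Initial pass — values computed on the first demand:
  t4 = absv(3) = 3
  t5 = concat([1, 5], [1, 5]) = [1, 5, 1, 5]
  t7 = neg(3) = -3
  t9 = min2(-3, 3) = -3
  t12 = reverse([1, 5, 1, 5]) = [5, 1, 5, 1]
  t14 = min2(-3, -3) = -3
  t16 = lenl([5, 1, 5, 1]) = 4
  t17 = max2(-3, 4) = 4
  t20 = mul(4, 4) = 16

Second demand — change propagation:
  t5: re-runs because a1 [1, 5]->[-8]; a1 [1, 5]->[-8]; new result [-8, -8].
  t12: re-runs because t5 [1, 5, 1, 5]->[-8, -8]; new result [-8, -8].
  t16: re-runs because t12 [5, 1, 5, 1]->[-8, -8]; new result 2.
  t17: re-runs because t16 4->2; new result 2.
  t20: re-runs because t17 4->2; t16 4->2; new result 4.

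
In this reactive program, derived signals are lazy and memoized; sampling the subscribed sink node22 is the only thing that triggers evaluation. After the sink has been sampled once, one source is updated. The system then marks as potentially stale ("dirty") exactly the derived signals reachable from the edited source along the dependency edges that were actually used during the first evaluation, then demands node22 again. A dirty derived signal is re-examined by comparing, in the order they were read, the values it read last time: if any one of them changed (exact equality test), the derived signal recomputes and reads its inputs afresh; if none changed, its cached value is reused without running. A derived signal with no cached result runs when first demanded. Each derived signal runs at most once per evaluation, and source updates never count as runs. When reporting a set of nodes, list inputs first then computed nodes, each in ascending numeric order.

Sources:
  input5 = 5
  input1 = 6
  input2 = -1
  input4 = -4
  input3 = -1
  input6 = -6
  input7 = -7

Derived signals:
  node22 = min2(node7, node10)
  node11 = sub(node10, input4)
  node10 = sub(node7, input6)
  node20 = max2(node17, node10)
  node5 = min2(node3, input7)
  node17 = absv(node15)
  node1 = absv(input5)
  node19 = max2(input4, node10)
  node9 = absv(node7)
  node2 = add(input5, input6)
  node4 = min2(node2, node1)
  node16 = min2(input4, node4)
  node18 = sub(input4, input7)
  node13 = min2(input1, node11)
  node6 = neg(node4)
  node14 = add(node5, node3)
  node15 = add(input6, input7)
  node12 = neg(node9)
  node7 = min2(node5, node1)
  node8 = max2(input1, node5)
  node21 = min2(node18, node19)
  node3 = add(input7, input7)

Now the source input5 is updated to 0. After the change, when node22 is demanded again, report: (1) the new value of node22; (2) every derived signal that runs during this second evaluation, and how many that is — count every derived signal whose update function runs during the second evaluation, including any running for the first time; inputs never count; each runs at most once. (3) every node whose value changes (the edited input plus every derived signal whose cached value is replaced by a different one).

First demand of the output computes:
  node1 = absv(5) = 5
  node3 = add(-7, -7) = -14
  node5 = min2(-14, -7) = -14
  node7 = min2(-14, 5) = -14
  node10 = sub(-14, -6) = -8
  node22 = min2(-14, -8) = -14

After the edit, cleaning proceeds:
  node1: a read changed (input5 5->0) — executes, giving 0.
  node7: a read changed (node1 5->0) — executes, giving -14 — identical to its old value.
  node10: dirty, but its reads are unchanged (node7 unchanged, input6 unchanged); cached -8 stands.
  node22: dirty, but its reads are unchanged (node7 unchanged, node10 unchanged); cached -14 stands.

Note the absorption at node7: it re-runs yet its value is the same, leaving the output's value untouched.

Demanding node22 again yields -14.
2 derived signals run: node1, node7.
The nodes whose values change: input5, node1.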